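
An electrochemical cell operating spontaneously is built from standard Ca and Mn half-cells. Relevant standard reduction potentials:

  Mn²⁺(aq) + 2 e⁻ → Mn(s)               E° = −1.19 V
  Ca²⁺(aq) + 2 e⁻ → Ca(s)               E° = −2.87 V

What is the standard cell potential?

+1.68 V

The Mn²⁺/Mn couple has the higher E°, so Mn ion is reduced (cathode) and Ca is oxidized (anode).
E°cell = E°(cathode) − E°(anode) = −1.19 − (−2.87) = +1.68 V.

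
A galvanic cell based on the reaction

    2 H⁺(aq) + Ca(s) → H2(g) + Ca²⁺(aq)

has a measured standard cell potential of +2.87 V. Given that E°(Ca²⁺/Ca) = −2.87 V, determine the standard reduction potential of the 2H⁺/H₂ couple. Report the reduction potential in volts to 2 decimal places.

In the reaction as written the 2H⁺/H₂ couple is reduced (cathode) and Ca²⁺/Ca is oxidized (anode), so E°cell = E°(2H⁺/H₂) − E°(Ca²⁺/Ca).
E°(2H⁺/H₂) = E°cell + E°(anode) = +2.87 + (−2.87) = +0.00 V.

+0.00 V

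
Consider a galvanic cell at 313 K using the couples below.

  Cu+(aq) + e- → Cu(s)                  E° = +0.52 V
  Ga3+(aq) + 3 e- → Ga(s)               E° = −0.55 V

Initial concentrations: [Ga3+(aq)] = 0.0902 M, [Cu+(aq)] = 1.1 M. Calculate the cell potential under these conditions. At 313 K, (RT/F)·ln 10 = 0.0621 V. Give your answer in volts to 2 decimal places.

Since E°(Cu⁺/Cu) > E°(Ga³⁺/Ga), Cu⁺/Cu serves as the cathode.
E°cell = E°cat − E°an = +0.52 − (−0.55) = +1.07 V; n = 3.
The balanced reaction is 3 Cu+(aq) + Ga(s) → 3 Cu(s) + Ga3+(aq), so Q = [Ga3+(aq)] / [Cu+(aq)]^3 = 0.0678 and log Q = −1.169.
Applying E = E° − (RT ln10/nF)·log Q gives +1.07 − (0.0621/3)(−1.169) = +1.09 V.

+1.09 V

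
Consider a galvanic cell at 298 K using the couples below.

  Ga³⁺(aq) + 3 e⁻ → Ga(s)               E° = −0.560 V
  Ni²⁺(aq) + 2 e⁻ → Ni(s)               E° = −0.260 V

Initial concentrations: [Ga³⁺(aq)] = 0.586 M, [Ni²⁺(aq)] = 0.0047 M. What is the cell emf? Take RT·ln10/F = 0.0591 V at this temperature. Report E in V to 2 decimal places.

The Ni²⁺/Ni couple has the more positive E°, so it is the cathode; Ga³⁺/Ga is the anode.
E°cell = −0.260 − (−0.560) = +0.300 V, with n = 6 electrons transferred.
Balancing gives 3 Ni²⁺(aq) + 2 Ga(s) → 3 Ni(s) + 2 Ga³⁺(aq); hence Q = [Ga³⁺(aq)]^2 / [Ni²⁺(aq)]^3 = 3.31×10^6 (log Q = 6.520).
E = E° − (0.0591/n)·log Q = +0.300 − (0.0591/6)(6.520) = +0.24 V.

+0.24 V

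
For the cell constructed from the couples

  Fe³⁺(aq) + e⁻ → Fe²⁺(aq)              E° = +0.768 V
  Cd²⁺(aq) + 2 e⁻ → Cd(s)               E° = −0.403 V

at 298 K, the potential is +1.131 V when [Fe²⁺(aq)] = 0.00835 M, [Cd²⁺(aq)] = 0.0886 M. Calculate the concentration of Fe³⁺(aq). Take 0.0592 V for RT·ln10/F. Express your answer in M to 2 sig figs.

Fe³⁺/Fe²⁺ is the cathode (higher E°); E°cell = +0.768 − (−0.403) = +1.171 V with n = 2.
Rearranging E = E° − (0.0592/n)·log Q gives log Q = 2(+1.171 − (+1.131))/0.0592 = 1.351.
The balanced reaction is 2 Fe³⁺(aq) + Cd(s) → 2 Fe²⁺(aq) + Cd²⁺(aq), so Q = ([Fe²⁺(aq)]^2·[Cd²⁺(aq)]) / [Fe³⁺(aq)]^2.
Isolating [Fe³⁺(aq)] in Q = 10^{1.351} yields log [Fe³⁺(aq)] = −3.280, i.e. 0.00052 M.

0.00052 M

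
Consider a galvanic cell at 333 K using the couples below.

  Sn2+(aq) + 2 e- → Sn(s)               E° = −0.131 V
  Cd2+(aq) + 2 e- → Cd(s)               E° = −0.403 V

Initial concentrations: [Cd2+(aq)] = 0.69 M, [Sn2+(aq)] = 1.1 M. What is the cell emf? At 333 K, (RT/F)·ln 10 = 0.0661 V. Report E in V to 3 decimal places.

Sn²⁺/Sn is reduced (cathode, E° = −0.131 V) and Cd²⁺/Cd is oxidized (anode).
The standard potential is −0.131 − (−0.403) = +0.272 V and the balanced reaction transfers n = 2 electrons.
For the overall reaction Sn2+(aq) + Cd(s) → Sn(s) + Cd2+(aq), Q = [Cd2+(aq)] / [Sn2+(aq)] = 0.627, giving log Q = −0.203.
By the Nernst equation, E = +0.272 − (0.0661/2)·(−0.203) = +0.279 V.

+0.279 V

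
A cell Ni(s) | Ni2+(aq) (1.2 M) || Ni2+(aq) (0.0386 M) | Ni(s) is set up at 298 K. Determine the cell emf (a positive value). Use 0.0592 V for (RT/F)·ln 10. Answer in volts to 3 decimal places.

For a concentration cell E°cell = 0, since both electrodes use the same couple.
The compartment with the higher Ni2+(aq) concentration (1.2 M) acts as the cathode; ions are reduced there and produced at the dilute (0.0386 M) anode.
With n = 2, Ecell = −(0.0592/2)·log([dilute]/[conc]) = −(0.0592/2)·log(0.0386/1.2) = +0.044 V.

0.044 V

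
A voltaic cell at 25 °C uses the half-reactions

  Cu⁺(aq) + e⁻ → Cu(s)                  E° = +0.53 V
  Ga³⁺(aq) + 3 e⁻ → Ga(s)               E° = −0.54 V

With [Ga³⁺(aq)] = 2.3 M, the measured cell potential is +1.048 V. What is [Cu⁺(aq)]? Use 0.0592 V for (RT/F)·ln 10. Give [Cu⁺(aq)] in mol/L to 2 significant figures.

The Cu⁺/Cu couple has the larger reduction potential, so it is the cathode: E°cell = +0.53 − (−0.54) = +1.07 V and n = 3.
Since E = E° − (0.0592/n)·log Q, log Q = n(E° − E)/0.0592 = 1.115.
Balancing electrons gives 3 Cu⁺(aq) + Ga(s) → 3 Cu(s) + Ga³⁺(aq); thus Q = [Ga³⁺(aq)] / [Cu⁺(aq)]^3.
Solving for the unknown gives log [Cu⁺(aq)] = −0.251, so [Cu⁺(aq)] ≈ 0.56 M.

0.56 M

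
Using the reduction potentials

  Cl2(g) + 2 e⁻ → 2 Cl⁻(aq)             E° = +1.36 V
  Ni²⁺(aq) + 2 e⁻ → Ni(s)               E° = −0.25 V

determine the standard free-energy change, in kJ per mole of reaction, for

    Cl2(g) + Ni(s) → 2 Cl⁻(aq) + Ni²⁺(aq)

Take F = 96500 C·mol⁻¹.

In the reaction as written Cl2(g) is reduced, so the Cl₂/Cl⁻ couple is the cathode and Ni²⁺/Ni is the anode.
E°cell = +1.36 − (−0.25) = +1.61 V; balancing electrons gives n = 2.
ΔG° = −nFE°cell = −(2)(96500)(+1.61) J/mol = −311 kJ/mol.

−311 kJ/mol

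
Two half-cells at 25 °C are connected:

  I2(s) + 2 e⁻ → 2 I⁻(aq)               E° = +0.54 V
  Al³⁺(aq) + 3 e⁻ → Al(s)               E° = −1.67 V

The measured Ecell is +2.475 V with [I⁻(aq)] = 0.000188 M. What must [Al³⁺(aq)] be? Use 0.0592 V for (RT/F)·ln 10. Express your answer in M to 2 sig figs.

0.0056 M

The I₂/I⁻ couple has the larger reduction potential, so it is the cathode: E°cell = +0.54 − (−1.67) = +2.21 V and n = 6.
Since E = E° − (0.0592/n)·log Q, log Q = n(E° − E)/0.0592 = −26.858.
Balancing electrons gives 3 I2(s) + 2 Al(s) → 6 I⁻(aq) + 2 Al³⁺(aq); thus Q = [I⁻(aq)]^6·[Al³⁺(aq)]^2.
Isolating [Al³⁺(aq)] in Q = 10^{−26.858} yields log [Al³⁺(aq)] = −2.251, i.e. 0.0056 M.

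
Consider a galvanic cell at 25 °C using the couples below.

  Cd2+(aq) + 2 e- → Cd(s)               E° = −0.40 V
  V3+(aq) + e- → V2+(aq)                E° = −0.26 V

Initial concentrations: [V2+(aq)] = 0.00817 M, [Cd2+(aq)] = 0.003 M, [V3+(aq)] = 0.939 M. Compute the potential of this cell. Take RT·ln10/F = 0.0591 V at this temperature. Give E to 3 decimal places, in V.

+0.336 V

V³⁺/V²⁺ is reduced (cathode, E° = −0.26 V) and Cd²⁺/Cd is oxidized (anode).
E°cell = −0.26 − (−0.40) = +0.14 V, with n = 2 electrons transferred.
The balanced reaction is 2 V3+(aq) + Cd(s) → 2 V2+(aq) + Cd2+(aq), so Q = ([V2+(aq)]^2·[Cd2+(aq)]) / [V3+(aq)]^2 = 2.27×10^−7 and log Q = −6.644.
Applying E = E° − (RT ln10/nF)·log Q gives +0.14 − (0.0591/2)(−6.644) = +0.336 V.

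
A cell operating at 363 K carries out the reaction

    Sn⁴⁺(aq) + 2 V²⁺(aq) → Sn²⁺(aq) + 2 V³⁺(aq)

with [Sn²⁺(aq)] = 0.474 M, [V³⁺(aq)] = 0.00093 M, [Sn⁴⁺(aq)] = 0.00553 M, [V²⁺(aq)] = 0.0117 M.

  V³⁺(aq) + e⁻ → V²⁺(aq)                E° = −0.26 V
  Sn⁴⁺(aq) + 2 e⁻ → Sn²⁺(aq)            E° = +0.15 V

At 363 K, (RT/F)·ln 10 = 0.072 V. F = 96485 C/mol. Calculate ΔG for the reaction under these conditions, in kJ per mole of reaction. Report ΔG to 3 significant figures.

−81.0 kJ/mol

With Sn⁴⁺/Sn²⁺ reduced at the cathode, E°cell = +0.15 − (−0.26) = +0.41 V and n = 2.
Here Q = ([Sn²⁺(aq)]·[V³⁺(aq)]^2) / ([Sn⁴⁺(aq)]·[V²⁺(aq)]^2) = 0.542 (log Q = −0.266), giving E = +0.41 − (0.072/2)·(−0.266) = +0.4196 V.
Finally ΔG = −nFE = −(2)(96485 C/mol)(+0.4196 V) = −81.0 kJ/mol.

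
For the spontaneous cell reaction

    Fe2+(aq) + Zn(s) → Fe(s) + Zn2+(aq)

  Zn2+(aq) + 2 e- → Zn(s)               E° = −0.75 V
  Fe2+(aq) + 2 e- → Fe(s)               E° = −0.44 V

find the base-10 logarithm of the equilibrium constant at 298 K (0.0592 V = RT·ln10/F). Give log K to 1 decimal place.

The Fe²⁺/Fe couple is reduced (cathode); E°cell = −0.44 − (−0.75) = +0.31 V with n = 2.
At equilibrium E = 0, so log K = nE°cell / 0.0592 = (2)(+0.31) / 0.0592 = 10.5.

log K = 10.5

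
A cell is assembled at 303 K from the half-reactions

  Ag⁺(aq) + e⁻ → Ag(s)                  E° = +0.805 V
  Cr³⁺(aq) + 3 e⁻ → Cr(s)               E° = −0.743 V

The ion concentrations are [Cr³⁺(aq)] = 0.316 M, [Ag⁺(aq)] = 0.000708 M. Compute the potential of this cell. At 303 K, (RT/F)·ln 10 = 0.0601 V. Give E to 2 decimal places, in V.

+1.37 V

Ag⁺/Ag is reduced (cathode, E° = +0.805 V) and Cr³⁺/Cr is oxidized (anode).
E°cell = +0.805 − (−0.743) = +1.548 V, with n = 3 electrons transferred.
The balanced reaction is 3 Ag⁺(aq) + Cr(s) → 3 Ag(s) + Cr³⁺(aq), so Q = [Cr³⁺(aq)] / [Ag⁺(aq)]^3 = 8.9×10^8 and log Q = 8.950.
Applying E = E° − (RT ln10/nF)·log Q gives +1.548 − (0.0601/3)(8.950) = +1.37 V.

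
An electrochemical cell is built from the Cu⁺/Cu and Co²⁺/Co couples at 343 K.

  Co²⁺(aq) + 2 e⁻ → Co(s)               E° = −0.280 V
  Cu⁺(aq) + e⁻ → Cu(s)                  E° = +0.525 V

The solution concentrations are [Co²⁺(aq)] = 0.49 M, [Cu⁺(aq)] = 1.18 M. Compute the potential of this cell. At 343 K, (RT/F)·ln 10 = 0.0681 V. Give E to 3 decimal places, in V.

+0.820 V

Cu⁺/Cu is reduced (cathode, E° = +0.525 V) and Co²⁺/Co is oxidized (anode).
The standard potential is +0.525 − (−0.280) = +0.805 V and the balanced reaction transfers n = 2 electrons.
The balanced reaction is 2 Cu⁺(aq) + Co(s) → 2 Cu(s) + Co²⁺(aq), so Q = [Co²⁺(aq)] / [Cu⁺(aq)]^2 = 0.352 and log Q = −0.454.
By the Nernst equation, E = +0.805 − (0.0681/2)·(−0.454) = +0.820 V.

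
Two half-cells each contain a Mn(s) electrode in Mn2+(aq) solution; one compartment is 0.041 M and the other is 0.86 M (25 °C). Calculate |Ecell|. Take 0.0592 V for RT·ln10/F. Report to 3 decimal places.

For a concentration cell E°cell = 0, since both electrodes use the same couple.
The compartment with the higher Mn2+(aq) concentration (0.86 M) acts as the cathode; ions are reduced there and produced at the dilute (0.041 M) anode.
With n = 2, Ecell = −(0.0592/2)·log([dilute]/[conc]) = −(0.0592/2)·log(0.041/0.86) = +0.039 V.

0.039 V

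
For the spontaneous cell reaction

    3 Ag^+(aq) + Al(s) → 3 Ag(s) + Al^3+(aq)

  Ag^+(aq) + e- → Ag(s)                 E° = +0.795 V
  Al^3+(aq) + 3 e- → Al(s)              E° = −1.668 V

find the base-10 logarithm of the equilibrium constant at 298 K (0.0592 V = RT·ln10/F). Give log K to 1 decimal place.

log K = 124.8

The Ag⁺/Ag couple is reduced (cathode); E°cell = +0.795 − (−1.668) = +2.463 V with n = 3.
At equilibrium E = 0, so log K = nE°cell / 0.0592 = (3)(+2.463) / 0.0592 = 124.8.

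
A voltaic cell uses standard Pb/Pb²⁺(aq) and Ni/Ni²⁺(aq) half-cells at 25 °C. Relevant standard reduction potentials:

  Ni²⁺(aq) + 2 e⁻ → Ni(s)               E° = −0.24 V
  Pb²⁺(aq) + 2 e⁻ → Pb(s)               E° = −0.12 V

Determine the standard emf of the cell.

The Pb²⁺/Pb couple has the higher E°, so Pb ion is reduced (cathode) and Ni is oxidized (anode).
E°cell = E°(cathode) − E°(anode) = −0.12 − (−0.24) = +0.12 V.

+0.12 V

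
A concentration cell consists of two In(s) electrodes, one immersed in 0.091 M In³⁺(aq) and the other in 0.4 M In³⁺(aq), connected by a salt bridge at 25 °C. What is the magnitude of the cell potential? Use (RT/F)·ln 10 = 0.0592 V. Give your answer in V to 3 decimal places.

0.013 V

For a concentration cell E°cell = 0, since both electrodes use the same couple.
The compartment with the higher In³⁺(aq) concentration (0.4 M) acts as the cathode; ions are reduced there and produced at the dilute (0.091 M) anode.
With n = 3, Ecell = −(0.0592/3)·log([dilute]/[conc]) = −(0.0592/3)·log(0.091/0.4) = +0.013 V.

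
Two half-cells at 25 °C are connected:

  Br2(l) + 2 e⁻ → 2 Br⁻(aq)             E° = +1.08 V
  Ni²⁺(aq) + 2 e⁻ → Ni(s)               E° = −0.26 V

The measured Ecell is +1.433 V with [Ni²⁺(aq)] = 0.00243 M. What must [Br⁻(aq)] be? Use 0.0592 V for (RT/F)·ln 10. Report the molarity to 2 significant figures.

Br₂/Br⁻ is the cathode (higher E°); E°cell = +1.08 − (−0.26) = +1.34 V with n = 2.
Since E = E° − (0.0592/n)·log Q, log Q = n(E° − E)/0.0592 = −3.142.
For Br2(l) + Ni(s) → 2 Br⁻(aq) + Ni²⁺(aq), the reaction quotient is Q = [Br⁻(aq)]^2·[Ni²⁺(aq)].
Isolating [Br⁻(aq)] in Q = 10^{−3.142} yields log [Br⁻(aq)] = −0.264, i.e. 0.54 M.

0.54 M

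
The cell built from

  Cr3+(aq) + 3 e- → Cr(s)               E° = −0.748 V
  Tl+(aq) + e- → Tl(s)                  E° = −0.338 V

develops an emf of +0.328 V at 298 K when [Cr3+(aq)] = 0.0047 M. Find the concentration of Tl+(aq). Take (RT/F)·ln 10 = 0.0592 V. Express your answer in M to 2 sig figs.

0.0069 M

With Tl⁺/Tl at the cathode and Cr³⁺/Cr at the anode, E°cell = −0.338 − (−0.748) = +0.410 V (n = 3).
From the Nernst equation, log Q = n(E° − E)/0.0592 = 3·(+0.410 − (+0.328))/0.0592 = 4.155.
Balancing electrons gives 3 Tl+(aq) + Cr(s) → 3 Tl(s) + Cr3+(aq); thus Q = [Cr3+(aq)] / [Tl+(aq)]^3.
Isolating [Tl+(aq)] in Q = 10^{4.155} yields log [Tl+(aq)] = −2.161, i.e. 0.0069 M.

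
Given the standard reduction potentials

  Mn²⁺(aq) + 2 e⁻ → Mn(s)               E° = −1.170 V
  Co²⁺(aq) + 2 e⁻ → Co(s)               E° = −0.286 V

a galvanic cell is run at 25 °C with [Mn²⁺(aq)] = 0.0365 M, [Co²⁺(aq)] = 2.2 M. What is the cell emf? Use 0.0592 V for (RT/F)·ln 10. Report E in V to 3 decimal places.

Since E°(Co²⁺/Co) > E°(Mn²⁺/Mn), Co²⁺/Co serves as the cathode.
E°cell = E°cat − E°an = −0.286 − (−1.170) = +0.884 V; n = 2.
Balancing gives Co²⁺(aq) + Mn(s) → Co(s) + Mn²⁺(aq); hence Q = [Mn²⁺(aq)] / [Co²⁺(aq)] = 0.0166 (log Q = −1.780).
By the Nernst equation, E = +0.884 − (0.0592/2)·(−1.780) = +0.937 V.

+0.937 V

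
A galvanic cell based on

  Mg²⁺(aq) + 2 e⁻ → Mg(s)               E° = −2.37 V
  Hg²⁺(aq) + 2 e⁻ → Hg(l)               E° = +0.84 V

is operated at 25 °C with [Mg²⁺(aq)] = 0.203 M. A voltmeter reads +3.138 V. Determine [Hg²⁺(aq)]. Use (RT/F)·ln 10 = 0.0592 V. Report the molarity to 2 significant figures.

0.00075 M

The Hg²⁺/Hg couple has the larger reduction potential, so it is the cathode: E°cell = +0.84 − (−2.37) = +3.21 V and n = 2.
From the Nernst equation, log Q = n(E° − E)/0.0592 = 2·(+3.21 − (+3.138))/0.0592 = 2.432.
The balanced reaction is Hg²⁺(aq) + Mg(s) → Hg(l) + Mg²⁺(aq), so Q = [Mg²⁺(aq)] / [Hg²⁺(aq)].
Isolating [Hg²⁺(aq)] in Q = 10^{2.432} yields log [Hg²⁺(aq)] = −3.125, i.e. 0.00075 M.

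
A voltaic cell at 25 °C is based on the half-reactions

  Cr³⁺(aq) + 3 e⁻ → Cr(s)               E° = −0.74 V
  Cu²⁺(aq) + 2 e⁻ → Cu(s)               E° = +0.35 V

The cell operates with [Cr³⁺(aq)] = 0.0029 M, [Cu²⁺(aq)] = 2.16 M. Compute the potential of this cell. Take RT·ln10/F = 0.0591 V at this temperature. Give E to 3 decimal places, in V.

Cu²⁺/Cu is reduced (cathode, E° = +0.35 V) and Cr³⁺/Cr is oxidized (anode).
E°cell = +0.35 − (−0.74) = +1.09 V, with n = 6 electrons transferred.
Balancing gives 3 Cu²⁺(aq) + 2 Cr(s) → 3 Cu(s) + 2 Cr³⁺(aq); hence Q = [Cr³⁺(aq)]^2 / [Cu²⁺(aq)]^3 = 8.35×10^−7 (log Q = −6.079).
Applying E = E° − (RT ln10/nF)·log Q gives +1.09 − (0.0591/6)(−6.079) = +1.150 V.

+1.150 V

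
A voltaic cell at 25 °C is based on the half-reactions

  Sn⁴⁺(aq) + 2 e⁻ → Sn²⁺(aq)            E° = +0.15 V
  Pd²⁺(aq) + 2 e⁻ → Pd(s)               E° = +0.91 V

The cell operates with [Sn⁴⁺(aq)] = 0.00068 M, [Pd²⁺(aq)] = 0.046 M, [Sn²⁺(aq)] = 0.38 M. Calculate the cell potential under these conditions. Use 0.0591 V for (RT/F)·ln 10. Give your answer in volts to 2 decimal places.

Pd²⁺/Pd is reduced (cathode, E° = +0.91 V) and Sn⁴⁺/Sn²⁺ is oxidized (anode).
E°cell = E°cat − E°an = +0.91 − (+0.15) = +0.76 V; n = 2.
For the overall reaction Pd²⁺(aq) + Sn²⁺(aq) → Pd(s) + Sn⁴⁺(aq), Q = [Sn⁴⁺(aq)] / ([Pd²⁺(aq)]·[Sn²⁺(aq)]) = 0.0389, giving log Q = −1.410.
E = E° − (0.0591/n)·log Q = +0.76 − (0.0591/2)(−1.410) = +0.80 V.

+0.80 V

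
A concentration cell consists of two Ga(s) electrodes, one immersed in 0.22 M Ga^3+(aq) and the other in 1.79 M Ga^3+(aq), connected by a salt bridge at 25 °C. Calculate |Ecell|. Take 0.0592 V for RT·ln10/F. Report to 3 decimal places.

For a concentration cell E°cell = 0, since both electrodes use the same couple.
The compartment with the higher Ga^3+(aq) concentration (1.79 M) acts as the cathode; ions are reduced there and produced at the dilute (0.22 M) anode.
With n = 3, Ecell = −(0.0592/3)·log([dilute]/[conc]) = −(0.0592/3)·log(0.22/1.79) = +0.018 V.

0.018 V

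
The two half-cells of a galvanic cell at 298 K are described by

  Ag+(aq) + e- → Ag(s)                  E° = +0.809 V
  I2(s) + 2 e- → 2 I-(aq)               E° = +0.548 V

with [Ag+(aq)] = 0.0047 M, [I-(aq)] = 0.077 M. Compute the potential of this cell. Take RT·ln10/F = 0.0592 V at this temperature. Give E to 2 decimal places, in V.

Since E°(Ag⁺/Ag) > E°(I₂/I⁻), Ag⁺/Ag serves as the cathode.
The standard potential is +0.809 − (+0.548) = +0.261 V and the balanced reaction transfers n = 2 electrons.
The balanced reaction is 2 Ag+(aq) + 2 I-(aq) → 2 Ag(s) + I2(s), so Q = 1 / ([Ag+(aq)]^2·[I-(aq)]^2) = 7.64×10^6 and log Q = 6.883.
E = E° − (0.0592/n)·log Q = +0.261 − (0.0592/2)(6.883) = +0.06 V.

+0.06 V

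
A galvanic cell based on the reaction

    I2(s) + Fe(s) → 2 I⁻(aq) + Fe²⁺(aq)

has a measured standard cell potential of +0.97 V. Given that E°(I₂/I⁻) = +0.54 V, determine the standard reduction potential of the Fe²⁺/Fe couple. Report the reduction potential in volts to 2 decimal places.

−0.43 V

In the reaction as written the I₂/I⁻ couple is reduced (cathode) and Fe²⁺/Fe is oxidized (anode), so E°cell = E°(I₂/I⁻) − E°(Fe²⁺/Fe).
E°(Fe²⁺/Fe) = E°(cathode) − E°cell = +0.54 − (+0.97) = −0.43 V.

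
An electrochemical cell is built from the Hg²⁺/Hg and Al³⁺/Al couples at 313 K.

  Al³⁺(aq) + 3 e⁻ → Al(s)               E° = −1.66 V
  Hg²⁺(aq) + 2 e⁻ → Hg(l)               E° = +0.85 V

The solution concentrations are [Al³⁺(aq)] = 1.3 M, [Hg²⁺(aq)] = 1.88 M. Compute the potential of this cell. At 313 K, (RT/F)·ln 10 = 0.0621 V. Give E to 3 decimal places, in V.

+2.516 V

Hg²⁺/Hg is reduced (cathode, E° = +0.85 V) and Al³⁺/Al is oxidized (anode).
E°cell = E°cat − E°an = +0.85 − (−1.66) = +2.51 V; n = 6.
The balanced reaction is 3 Hg²⁺(aq) + 2 Al(s) → 3 Hg(l) + 2 Al³⁺(aq), so Q = [Al³⁺(aq)]^2 / [Hg²⁺(aq)]^3 = 0.254 and log Q = −0.595.
By the Nernst equation, E = +2.51 − (0.0621/6)·(−0.595) = +2.516 V.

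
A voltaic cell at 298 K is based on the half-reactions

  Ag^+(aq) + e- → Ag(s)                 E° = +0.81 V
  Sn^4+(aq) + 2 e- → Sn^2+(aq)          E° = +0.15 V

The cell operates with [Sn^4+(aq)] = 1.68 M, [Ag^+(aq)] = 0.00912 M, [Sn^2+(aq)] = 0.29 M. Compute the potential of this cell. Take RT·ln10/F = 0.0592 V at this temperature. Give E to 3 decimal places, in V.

+0.517 V

The Ag⁺/Ag couple has the more positive E°, so it is the cathode; Sn⁴⁺/Sn²⁺ is the anode.
E°cell = E°cat − E°an = +0.81 − (+0.15) = +0.66 V; n = 2.
For the overall reaction 2 Ag^+(aq) + Sn^2+(aq) → 2 Ag(s) + Sn^4+(aq), Q = [Sn^4+(aq)] / ([Ag^+(aq)]^2·[Sn^2+(aq)]) = 6.97×10^4, giving log Q = 4.843.
Applying E = E° − (RT ln10/nF)·log Q gives +0.66 − (0.0592/2)(4.843) = +0.517 V.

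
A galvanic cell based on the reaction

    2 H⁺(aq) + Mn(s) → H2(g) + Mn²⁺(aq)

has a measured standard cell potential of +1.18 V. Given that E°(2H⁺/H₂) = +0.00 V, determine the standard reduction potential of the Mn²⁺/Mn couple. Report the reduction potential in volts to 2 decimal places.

−1.18 V

In the reaction as written the 2H⁺/H₂ couple is reduced (cathode) and Mn²⁺/Mn is oxidized (anode), so E°cell = E°(2H⁺/H₂) − E°(Mn²⁺/Mn).
E°(Mn²⁺/Mn) = E°(cathode) − E°cell = +0.00 − (+1.18) = −1.18 V.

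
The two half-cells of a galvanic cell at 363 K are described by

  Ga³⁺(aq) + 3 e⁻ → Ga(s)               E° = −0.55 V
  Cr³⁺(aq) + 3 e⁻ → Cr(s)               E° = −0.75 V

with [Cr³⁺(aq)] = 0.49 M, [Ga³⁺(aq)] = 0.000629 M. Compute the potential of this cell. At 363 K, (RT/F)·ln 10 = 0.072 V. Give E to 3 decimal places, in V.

+0.131 V

The Ga³⁺/Ga couple has the more positive E°, so it is the cathode; Cr³⁺/Cr is the anode.
E°cell = E°cat − E°an = −0.55 − (−0.75) = +0.20 V; n = 3.
For the overall reaction Ga³⁺(aq) + Cr(s) → Ga(s) + Cr³⁺(aq), Q = [Cr³⁺(aq)] / [Ga³⁺(aq)] = 779, giving log Q = 2.892.
By the Nernst equation, E = +0.20 − (0.072/3)·(2.892) = +0.131 V.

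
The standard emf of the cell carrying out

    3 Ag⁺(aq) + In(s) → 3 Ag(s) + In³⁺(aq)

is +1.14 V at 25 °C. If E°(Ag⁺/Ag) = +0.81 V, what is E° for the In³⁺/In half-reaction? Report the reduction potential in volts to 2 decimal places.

In the reaction as written the Ag⁺/Ag couple is reduced (cathode) and In³⁺/In is oxidized (anode), so E°cell = E°(Ag⁺/Ag) − E°(In³⁺/In).
E°(In³⁺/In) = E°(cathode) − E°cell = +0.81 − (+1.14) = −0.33 V.

−0.33 V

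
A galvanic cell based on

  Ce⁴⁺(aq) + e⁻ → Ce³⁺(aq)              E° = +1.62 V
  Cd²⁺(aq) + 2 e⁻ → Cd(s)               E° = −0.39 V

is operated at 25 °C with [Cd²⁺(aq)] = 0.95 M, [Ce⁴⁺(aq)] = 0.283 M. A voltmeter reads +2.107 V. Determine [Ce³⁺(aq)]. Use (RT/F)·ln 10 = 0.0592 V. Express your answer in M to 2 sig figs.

0.0067 M

Ce⁴⁺/Ce³⁺ is the cathode (higher E°); E°cell = +1.62 − (−0.39) = +2.01 V with n = 2.
Since E = E° − (0.0592/n)·log Q, log Q = n(E° − E)/0.0592 = −3.277.
Balancing electrons gives 2 Ce⁴⁺(aq) + Cd(s) → 2 Ce³⁺(aq) + Cd²⁺(aq); thus Q = ([Ce³⁺(aq)]^2·[Cd²⁺(aq)]) / [Ce⁴⁺(aq)]^2.
Substituting the known concentrations and solving, log [Ce³⁺(aq)] = −2.176 and [Ce³⁺(aq)] = 0.0067 M.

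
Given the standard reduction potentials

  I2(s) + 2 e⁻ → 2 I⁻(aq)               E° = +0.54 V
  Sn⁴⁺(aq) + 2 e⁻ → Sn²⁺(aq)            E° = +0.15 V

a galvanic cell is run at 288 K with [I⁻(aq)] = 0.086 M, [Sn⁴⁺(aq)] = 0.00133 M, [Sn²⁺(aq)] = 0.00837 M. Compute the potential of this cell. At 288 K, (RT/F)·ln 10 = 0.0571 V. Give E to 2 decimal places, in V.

Since E°(I₂/I⁻) > E°(Sn⁴⁺/Sn²⁺), I₂/I⁻ serves as the cathode.
E°cell = E°cat − E°an = +0.54 − (+0.15) = +0.39 V; n = 2.
Balancing gives I2(s) + Sn²⁺(aq) → 2 I⁻(aq) + Sn⁴⁺(aq); hence Q = ([I⁻(aq)]^2·[Sn⁴⁺(aq)]) / [Sn²⁺(aq)] = 0.00118 (log Q = −2.930).
E = E° − (0.0571/n)·log Q = +0.39 − (0.0571/2)(−2.930) = +0.47 V.

+0.47 V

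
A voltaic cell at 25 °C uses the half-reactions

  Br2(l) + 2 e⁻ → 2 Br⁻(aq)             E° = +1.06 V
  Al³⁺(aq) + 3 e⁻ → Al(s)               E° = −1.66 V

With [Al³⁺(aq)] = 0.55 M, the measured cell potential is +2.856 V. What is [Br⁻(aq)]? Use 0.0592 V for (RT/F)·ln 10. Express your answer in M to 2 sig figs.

0.0062 M

Br₂/Br⁻ is the cathode (higher E°); E°cell = +1.06 − (−1.66) = +2.72 V with n = 6.
Since E = E° − (0.0592/n)·log Q, log Q = n(E° − E)/0.0592 = −13.784.
The balanced reaction is 3 Br2(l) + 2 Al(s) → 6 Br⁻(aq) + 2 Al³⁺(aq), so Q = [Br⁻(aq)]^6·[Al³⁺(aq)]^2.
Solving for the unknown gives log [Br⁻(aq)] = −2.211, so [Br⁻(aq)] ≈ 0.0062 M.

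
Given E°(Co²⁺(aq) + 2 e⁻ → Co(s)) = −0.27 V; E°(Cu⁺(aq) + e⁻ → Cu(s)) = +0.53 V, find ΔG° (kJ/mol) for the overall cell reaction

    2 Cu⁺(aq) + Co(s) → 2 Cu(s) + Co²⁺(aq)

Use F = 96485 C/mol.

−154 kJ/mol

In the reaction as written Cu⁺(aq) is reduced, so the Cu⁺/Cu couple is the cathode and Co²⁺/Co is the anode.
E°cell = +0.53 − (−0.27) = +0.80 V; balancing electrons gives n = 2.
ΔG° = −nFE°cell = −(2)(96485)(+0.80) J/mol = −154 kJ/mol.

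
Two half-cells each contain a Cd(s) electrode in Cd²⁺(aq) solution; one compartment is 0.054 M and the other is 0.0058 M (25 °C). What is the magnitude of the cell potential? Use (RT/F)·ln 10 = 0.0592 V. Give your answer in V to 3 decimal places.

0.029 V

For a concentration cell E°cell = 0, since both electrodes use the same couple.
The compartment with the higher Cd²⁺(aq) concentration (0.054 M) acts as the cathode; ions are reduced there and produced at the dilute (0.0058 M) anode.
With n = 2, Ecell = −(0.0592/2)·log([dilute]/[conc]) = −(0.0592/2)·log(0.0058/0.054) = +0.029 V.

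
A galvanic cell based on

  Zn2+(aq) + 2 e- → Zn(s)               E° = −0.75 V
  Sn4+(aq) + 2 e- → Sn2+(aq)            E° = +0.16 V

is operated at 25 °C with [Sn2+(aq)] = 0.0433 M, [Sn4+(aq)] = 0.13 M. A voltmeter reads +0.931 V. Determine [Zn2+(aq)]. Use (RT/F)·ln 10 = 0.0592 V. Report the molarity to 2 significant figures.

0.59 M

The Sn⁴⁺/Sn²⁺ couple has the larger reduction potential, so it is the cathode: E°cell = +0.16 − (−0.75) = +0.91 V and n = 2.
From the Nernst equation, log Q = n(E° − E)/0.0592 = 2·(+0.91 − (+0.931))/0.0592 = −0.709.
For Sn4+(aq) + Zn(s) → Sn2+(aq) + Zn2+(aq), the reaction quotient is Q = ([Sn2+(aq)]·[Zn2+(aq)]) / [Sn4+(aq)].
Isolating [Zn2+(aq)] in Q = 10^{−0.709} yields log [Zn2+(aq)] = −0.232, i.e. 0.59 M.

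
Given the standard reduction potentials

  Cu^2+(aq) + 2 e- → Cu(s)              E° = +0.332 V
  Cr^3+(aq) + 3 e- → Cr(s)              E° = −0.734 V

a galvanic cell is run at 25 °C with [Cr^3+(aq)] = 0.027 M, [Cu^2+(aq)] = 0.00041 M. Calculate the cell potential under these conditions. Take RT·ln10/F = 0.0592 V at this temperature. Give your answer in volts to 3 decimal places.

The Cu²⁺/Cu couple has the more positive E°, so it is the cathode; Cr³⁺/Cr is the anode.
The standard potential is +0.332 − (−0.734) = +1.066 V and the balanced reaction transfers n = 6 electrons.
Balancing gives 3 Cu^2+(aq) + 2 Cr(s) → 3 Cu(s) + 2 Cr^3+(aq); hence Q = [Cr^3+(aq)]^2 / [Cu^2+(aq)]^3 = 1.06×10^7 (log Q = 7.024).
Applying E = E° − (RT ln10/nF)·log Q gives +1.066 − (0.0592/6)(7.024) = +0.997 V.

+0.997 V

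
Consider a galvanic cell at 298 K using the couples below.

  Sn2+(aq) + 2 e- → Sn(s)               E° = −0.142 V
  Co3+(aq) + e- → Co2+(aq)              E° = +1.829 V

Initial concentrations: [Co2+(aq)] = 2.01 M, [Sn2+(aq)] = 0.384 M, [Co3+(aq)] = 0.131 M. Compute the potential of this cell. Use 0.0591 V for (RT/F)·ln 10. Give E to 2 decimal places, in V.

Since E°(Co³⁺/Co²⁺) > E°(Sn²⁺/Sn), Co³⁺/Co²⁺ serves as the cathode.
The standard potential is +1.829 − (−0.142) = +1.971 V and the balanced reaction transfers n = 2 electrons.
Balancing gives 2 Co3+(aq) + Sn(s) → 2 Co2+(aq) + Sn2+(aq); hence Q = ([Co2+(aq)]^2·[Sn2+(aq)]) / [Co3+(aq)]^2 = 90.4 (log Q = 1.956).
Applying E = E° − (RT ln10/nF)·log Q gives +1.971 − (0.0591/2)(1.956) = +1.91 V.

+1.91 V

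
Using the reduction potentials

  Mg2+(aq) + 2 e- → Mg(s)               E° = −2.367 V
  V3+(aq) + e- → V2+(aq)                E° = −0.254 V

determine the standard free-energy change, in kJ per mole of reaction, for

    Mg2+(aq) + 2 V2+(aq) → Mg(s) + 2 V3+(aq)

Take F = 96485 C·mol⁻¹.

In the reaction as written Mg2+(aq) is reduced, so the Mg²⁺/Mg couple is the cathode and V³⁺/V²⁺ is the anode.
E°cell = −2.367 − (−0.254) = −2.113 V; balancing electrons gives n = 2.
ΔG° = −nFE°cell = −(2)(96485)(−2.113) J/mol = +408 kJ/mol.

+408 kJ/mol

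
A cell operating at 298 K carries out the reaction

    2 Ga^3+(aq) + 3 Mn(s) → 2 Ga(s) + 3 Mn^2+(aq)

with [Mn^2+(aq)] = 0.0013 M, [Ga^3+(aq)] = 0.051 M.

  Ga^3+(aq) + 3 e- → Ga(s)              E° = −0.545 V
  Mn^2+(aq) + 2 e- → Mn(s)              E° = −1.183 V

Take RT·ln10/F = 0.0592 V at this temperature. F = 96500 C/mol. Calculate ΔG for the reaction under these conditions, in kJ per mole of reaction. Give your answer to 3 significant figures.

−404 kJ/mol

The standard cell potential is −0.545 − (−1.183) = +0.638 V, with n = 6 electrons in the balanced equation.
Q = [Mn^2+(aq)]^3 / [Ga^3+(aq)]^2 = 8.45×10^−7, so log Q = −6.073 and E = +0.638 − (0.0592/6)(−6.073) = +0.6979 V.
Then ΔG = −nFE = −6 × 96500 × +0.6979 J/mol = −404 kJ/mol.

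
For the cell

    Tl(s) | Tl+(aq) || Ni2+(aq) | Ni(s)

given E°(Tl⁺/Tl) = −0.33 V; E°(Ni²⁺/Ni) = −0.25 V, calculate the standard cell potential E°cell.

+0.08 V

By convention the left-hand electrode in cell notation is the anode (oxidation) and the right-hand electrode is the cathode (reduction).
E°cell = E°(right) − E°(left) = −0.25 − (−0.33) = +0.08 V.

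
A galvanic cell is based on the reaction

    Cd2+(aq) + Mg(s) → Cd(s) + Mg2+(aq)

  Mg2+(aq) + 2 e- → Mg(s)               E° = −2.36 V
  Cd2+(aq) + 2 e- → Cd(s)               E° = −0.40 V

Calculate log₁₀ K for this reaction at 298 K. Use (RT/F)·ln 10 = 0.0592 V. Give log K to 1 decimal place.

log K = 66.2

The Cd²⁺/Cd couple is reduced (cathode); E°cell = −0.40 − (−2.36) = +1.96 V with n = 2.
At equilibrium E = 0, so log K = nE°cell / 0.0592 = (2)(+1.96) / 0.0592 = 66.2.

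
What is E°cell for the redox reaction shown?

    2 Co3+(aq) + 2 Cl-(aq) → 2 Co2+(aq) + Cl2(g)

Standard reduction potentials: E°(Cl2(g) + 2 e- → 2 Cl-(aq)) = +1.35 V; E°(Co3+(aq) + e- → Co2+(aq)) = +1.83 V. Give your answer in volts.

+0.48 V

Co3+(aq) gains electrons, so the Co³⁺/Co²⁺ couple is the cathode; the Cl₂/Cl⁻ couple is the anode.
E°cell = E°(cathode) − E°(anode) = +1.83 − (+1.35) = +0.48 V.
The positive value indicates the reaction is spontaneous as written.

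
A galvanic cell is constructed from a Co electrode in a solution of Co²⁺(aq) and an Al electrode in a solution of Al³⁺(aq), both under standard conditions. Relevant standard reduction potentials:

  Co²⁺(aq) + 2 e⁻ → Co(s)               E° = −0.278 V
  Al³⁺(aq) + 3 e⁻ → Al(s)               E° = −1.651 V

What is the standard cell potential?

+1.373 V

Of the two couples in this cell, the one with the more positive reduction potential is reduced at the cathode: here that is Co²⁺/Co (−0.278 V); Al³⁺/Al (−1.651 V) is the anode.
E°cell = E°(cathode) − E°(anode) = −0.278 − (−1.651) = +1.373 V.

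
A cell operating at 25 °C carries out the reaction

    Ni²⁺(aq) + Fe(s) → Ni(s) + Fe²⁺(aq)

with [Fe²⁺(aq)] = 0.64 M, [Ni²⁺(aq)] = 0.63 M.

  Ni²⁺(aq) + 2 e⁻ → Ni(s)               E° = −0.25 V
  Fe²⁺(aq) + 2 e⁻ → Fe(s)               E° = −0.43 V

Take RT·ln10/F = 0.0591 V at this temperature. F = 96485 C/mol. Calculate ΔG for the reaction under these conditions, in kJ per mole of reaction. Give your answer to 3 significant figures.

−34.7 kJ/mol

E°cell = −0.25 − (−0.43) = +0.18 V; the balanced reaction transfers n = 2 electrons.
Q = [Fe²⁺(aq)] / [Ni²⁺(aq)] = 1.02, so log Q = 0.007 and E = +0.18 − (0.0591/2)(0.007) = +0.1798 V.
Then ΔG = −nFE = −2 × 96485 × +0.1798 J/mol = −34.7 kJ/mol.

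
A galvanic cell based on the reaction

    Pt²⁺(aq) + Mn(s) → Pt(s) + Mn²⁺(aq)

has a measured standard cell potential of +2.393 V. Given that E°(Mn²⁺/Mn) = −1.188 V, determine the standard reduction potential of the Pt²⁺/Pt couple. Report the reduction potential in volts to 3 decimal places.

+1.205 V

In the reaction as written the Pt²⁺/Pt couple is reduced (cathode) and Mn²⁺/Mn is oxidized (anode), so E°cell = E°(Pt²⁺/Pt) − E°(Mn²⁺/Mn).
E°(Pt²⁺/Pt) = E°cell + E°(anode) = +2.393 + (−1.188) = +1.205 V.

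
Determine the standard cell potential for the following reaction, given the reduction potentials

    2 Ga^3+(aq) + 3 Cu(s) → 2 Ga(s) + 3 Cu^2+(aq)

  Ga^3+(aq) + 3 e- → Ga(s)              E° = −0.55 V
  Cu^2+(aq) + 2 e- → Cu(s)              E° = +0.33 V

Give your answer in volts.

−0.88 V

Ga^3+(aq) gains electrons, so the Ga³⁺/Ga couple is the cathode; the Cu²⁺/Cu couple is the anode.
E°cell = E°(cathode) − E°(anode) = −0.55 − (+0.33) = −0.88 V.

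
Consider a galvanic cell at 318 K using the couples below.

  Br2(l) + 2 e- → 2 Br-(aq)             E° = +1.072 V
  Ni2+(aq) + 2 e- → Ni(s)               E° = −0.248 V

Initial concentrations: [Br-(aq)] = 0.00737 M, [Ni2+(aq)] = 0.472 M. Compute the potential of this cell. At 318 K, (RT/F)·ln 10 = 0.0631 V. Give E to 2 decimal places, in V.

Since E°(Br₂/Br⁻) > E°(Ni²⁺/Ni), Br₂/Br⁻ serves as the cathode.
E°cell = E°cat − E°an = +1.072 − (−0.248) = +1.320 V; n = 2.
For the overall reaction Br2(l) + Ni(s) → 2 Br-(aq) + Ni2+(aq), Q = [Br-(aq)]^2·[Ni2+(aq)] = 2.56×10^−5, giving log Q = −4.591.
E = E° − (0.0631/n)·log Q = +1.320 − (0.0631/2)(−4.591) = +1.46 V.

+1.46 V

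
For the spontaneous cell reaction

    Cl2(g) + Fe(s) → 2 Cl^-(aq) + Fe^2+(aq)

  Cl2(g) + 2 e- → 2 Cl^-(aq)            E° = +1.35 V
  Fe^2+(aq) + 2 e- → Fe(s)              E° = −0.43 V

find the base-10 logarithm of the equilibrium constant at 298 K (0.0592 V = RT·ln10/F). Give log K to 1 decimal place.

log K = 60.1

The Cl₂/Cl⁻ couple is reduced (cathode); E°cell = +1.35 − (−0.43) = +1.78 V with n = 2.
At equilibrium E = 0, so log K = nE°cell / 0.0592 = (2)(+1.78) / 0.0592 = 60.1.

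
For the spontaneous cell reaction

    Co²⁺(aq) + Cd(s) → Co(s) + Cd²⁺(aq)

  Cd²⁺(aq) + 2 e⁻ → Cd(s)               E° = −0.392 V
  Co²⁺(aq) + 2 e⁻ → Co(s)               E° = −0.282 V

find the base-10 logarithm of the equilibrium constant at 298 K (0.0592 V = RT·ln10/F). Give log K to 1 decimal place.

log K = 3.7

The Co²⁺/Co couple is reduced (cathode); E°cell = −0.282 − (−0.392) = +0.110 V with n = 2.
At equilibrium E = 0, so log K = nE°cell / 0.0592 = (2)(+0.110) / 0.0592 = 3.7.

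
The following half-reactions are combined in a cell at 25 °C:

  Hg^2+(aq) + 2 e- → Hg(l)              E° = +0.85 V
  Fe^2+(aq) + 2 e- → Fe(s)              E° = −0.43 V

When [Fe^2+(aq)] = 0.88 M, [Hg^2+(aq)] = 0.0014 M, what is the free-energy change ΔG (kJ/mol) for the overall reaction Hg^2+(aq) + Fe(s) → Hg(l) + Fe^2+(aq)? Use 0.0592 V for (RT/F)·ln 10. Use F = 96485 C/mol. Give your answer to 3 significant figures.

−231 kJ/mol

The standard cell potential is +0.85 − (−0.43) = +1.28 V, with n = 2 electrons in the balanced equation.
Q = [Fe^2+(aq)] / [Hg^2+(aq)] = 629, so log Q = 2.798 and E = +1.28 − (0.0592/2)(2.798) = +1.1972 V.
ΔG = −nFE = −(2)(96485)(+1.1972) J/mol = −231 kJ/mol.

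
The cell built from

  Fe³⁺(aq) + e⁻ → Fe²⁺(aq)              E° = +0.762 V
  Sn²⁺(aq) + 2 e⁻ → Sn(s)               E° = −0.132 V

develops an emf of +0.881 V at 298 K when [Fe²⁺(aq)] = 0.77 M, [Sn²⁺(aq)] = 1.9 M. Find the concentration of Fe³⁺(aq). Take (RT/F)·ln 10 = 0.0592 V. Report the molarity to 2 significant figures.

0.64 M

The Fe³⁺/Fe²⁺ couple has the larger reduction potential, so it is the cathode: E°cell = +0.762 − (−0.132) = +0.894 V and n = 2.
Since E = E° − (0.0592/n)·log Q, log Q = n(E° − E)/0.0592 = 0.439.
The balanced reaction is 2 Fe³⁺(aq) + Sn(s) → 2 Fe²⁺(aq) + Sn²⁺(aq), so Q = ([Fe²⁺(aq)]^2·[Sn²⁺(aq)]) / [Fe³⁺(aq)]^2.
Substituting the known concentrations and solving, log [Fe³⁺(aq)] = −0.194 and [Fe³⁺(aq)] = 0.64 M.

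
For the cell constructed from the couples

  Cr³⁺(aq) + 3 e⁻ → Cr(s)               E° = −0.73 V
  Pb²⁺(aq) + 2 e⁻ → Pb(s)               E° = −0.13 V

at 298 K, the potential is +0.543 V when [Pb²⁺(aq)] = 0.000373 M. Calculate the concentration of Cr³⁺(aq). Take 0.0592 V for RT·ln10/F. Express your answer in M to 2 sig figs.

0.0056 M

The Pb²⁺/Pb couple has the larger reduction potential, so it is the cathode: E°cell = −0.13 − (−0.73) = +0.60 V and n = 6.
Rearranging E = E° − (0.0592/n)·log Q gives log Q = 6(+0.60 − (+0.543))/0.0592 = 5.777.
Balancing electrons gives 3 Pb²⁺(aq) + 2 Cr(s) → 3 Pb(s) + 2 Cr³⁺(aq); thus Q = [Cr³⁺(aq)]^2 / [Pb²⁺(aq)]^3.
Substituting the known concentrations and solving, log [Cr³⁺(aq)] = −2.254 and [Cr³⁺(aq)] = 0.0056 M.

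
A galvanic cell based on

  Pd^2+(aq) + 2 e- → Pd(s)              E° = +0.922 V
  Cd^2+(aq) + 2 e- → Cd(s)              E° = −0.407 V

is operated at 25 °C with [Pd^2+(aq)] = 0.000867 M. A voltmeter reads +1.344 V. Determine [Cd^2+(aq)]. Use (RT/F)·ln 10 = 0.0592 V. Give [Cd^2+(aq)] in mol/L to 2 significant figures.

With Pd²⁺/Pd at the cathode and Cd²⁺/Cd at the anode, E°cell = +0.922 − (−0.407) = +1.329 V (n = 2).
From the Nernst equation, log Q = n(E° − E)/0.0592 = 2·(+1.329 − (+1.344))/0.0592 = −0.507.
The balanced reaction is Pd^2+(aq) + Cd(s) → Pd(s) + Cd^2+(aq), so Q = [Cd^2+(aq)] / [Pd^2+(aq)].
Substituting the known concentrations and solving, log [Cd^2+(aq)] = −3.569 and [Cd^2+(aq)] = 0.00027 M.

0.00027 M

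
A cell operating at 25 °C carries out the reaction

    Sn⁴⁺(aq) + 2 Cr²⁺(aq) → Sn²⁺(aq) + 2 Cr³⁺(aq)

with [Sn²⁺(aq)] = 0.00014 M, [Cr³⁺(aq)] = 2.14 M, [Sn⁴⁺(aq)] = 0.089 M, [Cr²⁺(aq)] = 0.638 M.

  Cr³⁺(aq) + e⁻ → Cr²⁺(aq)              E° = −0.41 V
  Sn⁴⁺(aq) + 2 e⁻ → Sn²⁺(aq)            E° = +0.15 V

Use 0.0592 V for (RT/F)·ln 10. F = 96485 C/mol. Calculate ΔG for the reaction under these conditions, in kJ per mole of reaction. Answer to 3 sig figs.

E°cell = +0.15 − (−0.41) = +0.56 V; the balanced reaction transfers n = 2 electrons.
The reaction quotient is ([Sn²⁺(aq)]·[Cr³⁺(aq)]^2) / ([Sn⁴⁺(aq)]·[Cr²⁺(aq)]^2) = 0.0177; by Nernst, E = +0.56 − (0.0592/2)(−1.752) = +0.6119 V.
Then ΔG = −nFE = −2 × 96485 × +0.6119 J/mol = −118 kJ/mol.

−118 kJ/mol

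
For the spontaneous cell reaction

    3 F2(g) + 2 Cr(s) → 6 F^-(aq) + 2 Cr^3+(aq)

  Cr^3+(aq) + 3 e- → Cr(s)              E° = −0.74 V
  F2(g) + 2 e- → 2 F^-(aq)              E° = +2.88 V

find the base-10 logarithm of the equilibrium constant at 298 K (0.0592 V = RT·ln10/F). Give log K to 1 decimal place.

log K = 366.9

The F₂/F⁻ couple is reduced (cathode); E°cell = +2.88 − (−0.74) = +3.62 V with n = 6.
At equilibrium E = 0, so log K = nE°cell / 0.0592 = (6)(+3.62) / 0.0592 = 366.9.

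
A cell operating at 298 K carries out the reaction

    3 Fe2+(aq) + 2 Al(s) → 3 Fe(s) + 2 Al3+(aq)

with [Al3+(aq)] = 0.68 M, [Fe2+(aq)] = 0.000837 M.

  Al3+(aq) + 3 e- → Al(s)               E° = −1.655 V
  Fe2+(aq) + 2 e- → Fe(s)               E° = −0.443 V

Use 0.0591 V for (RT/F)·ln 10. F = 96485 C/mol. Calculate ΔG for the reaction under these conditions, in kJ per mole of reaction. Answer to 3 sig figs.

E°cell = −0.443 − (−1.655) = +1.212 V; the balanced reaction transfers n = 6 electrons.
Here Q = [Al3+(aq)]^2 / [Fe2+(aq)]^3 = 7.89×10^8 (log Q = 8.897), giving E = +1.212 − (0.0591/6)·(8.897) = +1.1244 V.
Then ΔG = −nFE = −6 × 96485 × +1.1244 J/mol = −651 kJ/mol.

−651 kJ/mol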